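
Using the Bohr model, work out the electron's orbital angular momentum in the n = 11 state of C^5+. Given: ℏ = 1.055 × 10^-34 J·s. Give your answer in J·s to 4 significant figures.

L_n = nℏ = 11 × 1.055 × 10^-34 = 1.160 × 10^-33 J·s

1.160 × 10^-33 J·s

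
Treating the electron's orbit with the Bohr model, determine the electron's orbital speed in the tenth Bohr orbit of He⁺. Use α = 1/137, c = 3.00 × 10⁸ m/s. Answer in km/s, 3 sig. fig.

438 km/s

v_n = Zαc/n = 2 × 0.00730 × 3.00 × 10⁸ / 10
    = 438 km/s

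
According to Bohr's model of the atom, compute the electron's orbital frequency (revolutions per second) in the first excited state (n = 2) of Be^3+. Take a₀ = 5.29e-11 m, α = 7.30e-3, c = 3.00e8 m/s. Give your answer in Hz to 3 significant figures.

1.32e16 Hz

r = n²a₀/Z = 5.29e-11 m, v = Zαc/n = 4.38e6 m/s
f = v/(2πr) = 1.32e16 Hz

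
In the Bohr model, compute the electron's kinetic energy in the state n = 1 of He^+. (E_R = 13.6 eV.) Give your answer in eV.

For a Coulomb orbit the virial theorem gives K = −E_n.
E_n = −E_R·Z²/n², so K = E_R·Z²/n² = 13.6 × 2²/1² = 54.4 eV

54.4 eV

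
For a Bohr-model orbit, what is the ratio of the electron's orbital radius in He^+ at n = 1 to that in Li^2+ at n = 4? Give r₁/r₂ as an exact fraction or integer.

r ∝ Z^-1 · n^2
r₁/r₂ = (2/3)^-1 · (1/4)^2 = 3/32

3/32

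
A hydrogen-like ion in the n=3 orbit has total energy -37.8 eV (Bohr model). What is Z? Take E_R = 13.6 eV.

E_n = −E_R Z²/n² ⇒ Z² = −E_n n²/E_R = 37.8 × 3² / 13.6 ≈ 25.01
Z = 5

5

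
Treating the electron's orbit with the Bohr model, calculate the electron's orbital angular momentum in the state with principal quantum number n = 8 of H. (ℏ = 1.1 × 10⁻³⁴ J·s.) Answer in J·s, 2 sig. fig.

L_n = nℏ = 8 × 1.1 × 10⁻³⁴ = 8.8 × 10⁻³⁴ J·s

8.8 × 10⁻³⁴ J·s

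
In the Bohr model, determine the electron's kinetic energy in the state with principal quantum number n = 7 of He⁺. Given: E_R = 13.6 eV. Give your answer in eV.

For a Coulomb orbit the virial theorem gives K = −E_n.
E_n = −E_R·Z²/n², so K = E_R·Z²/n² = 13.6 × 2²/7² = 1.11 eV

1.11 eV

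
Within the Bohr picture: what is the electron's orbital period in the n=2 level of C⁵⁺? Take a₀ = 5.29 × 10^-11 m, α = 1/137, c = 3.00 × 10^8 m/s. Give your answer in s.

r = n²a₀/Z = 2²·5.29 × 10^-11/6 = 3.53 × 10^-11 m
v = Zαc/n = 6·0.00730·3.00 × 10^8/2 = 6.57 × 10^6 m/s
T = 2πr/v = 3.37 × 10^-17 s

3.37 × 10^-17 s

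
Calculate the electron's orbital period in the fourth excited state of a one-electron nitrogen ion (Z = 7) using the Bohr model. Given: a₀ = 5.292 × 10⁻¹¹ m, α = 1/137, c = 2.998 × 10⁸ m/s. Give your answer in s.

r = n²a₀/Z = 5²·5.292 × 10⁻¹¹/7 = 1.890 × 10⁻¹⁰ m
v = Zαc/n = 7·0.007299·2.998 × 10⁸/5 = 3.064 × 10⁶ m/s
T = 2πr/v = 3.876 × 10⁻¹⁶ s

3.876 × 10⁻¹⁶ s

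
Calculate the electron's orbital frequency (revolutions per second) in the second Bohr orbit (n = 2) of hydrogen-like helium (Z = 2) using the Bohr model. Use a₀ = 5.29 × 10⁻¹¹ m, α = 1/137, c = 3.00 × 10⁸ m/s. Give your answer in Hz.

3.29 × 10¹⁵ Hz

r = n²a₀/Z = 1.06 × 10⁻¹⁰ m, v = Zαc/n = 2.19 × 10⁶ m/s
f = v/(2πr) = 3.29 × 10¹⁵ Hz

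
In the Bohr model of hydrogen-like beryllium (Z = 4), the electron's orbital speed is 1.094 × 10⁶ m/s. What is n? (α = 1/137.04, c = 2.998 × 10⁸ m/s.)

8

v_n = Zαc/n ⇒ n = Zαc/v = 4 × 0.007297 × 2.998 × 10⁸ / 1.094 × 10⁶ ≈ 8.00
n = 8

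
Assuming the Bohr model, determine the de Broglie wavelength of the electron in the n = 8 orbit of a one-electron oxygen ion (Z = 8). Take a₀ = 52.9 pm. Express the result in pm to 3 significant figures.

The Bohr quantisation condition is nλ = 2πr_n.
r_n = n²a₀/Z = 423 pm
λ = 2πr_n/n = 2π·423/8 = 332 pm

332 pm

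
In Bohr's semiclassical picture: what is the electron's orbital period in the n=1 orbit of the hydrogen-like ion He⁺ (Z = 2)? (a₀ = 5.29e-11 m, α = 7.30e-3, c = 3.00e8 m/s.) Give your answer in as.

r = n²a₀/Z = 1²·5.29e-11/2 = 2.65e-11 m
v = Zαc/n = 2·0.00730·3.00e8/1 = 4.38e6 m/s
T = 2πr/v = 3.79e-17 s = 37.9 as

37.9 as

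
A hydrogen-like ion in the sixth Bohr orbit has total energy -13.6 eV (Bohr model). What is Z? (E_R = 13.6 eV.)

E_n = −E_R Z²/n² ⇒ Z² = −E_n n²/E_R = 13.6 × 6² / 13.6 ≈ 36.00
Z = 6

6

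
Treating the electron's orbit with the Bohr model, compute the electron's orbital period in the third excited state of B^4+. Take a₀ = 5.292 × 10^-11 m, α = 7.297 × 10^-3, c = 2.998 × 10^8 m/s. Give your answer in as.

r = n²a₀/Z = 4²·5.292 × 10^-11/5 = 1.693 × 10^-10 m
v = Zαc/n = 5·0.007297·2.998 × 10^8/4 = 2.735 × 10^6 m/s
T = 2πr/v = 3.891 × 10^-16 s = 389.1 as

389.1 as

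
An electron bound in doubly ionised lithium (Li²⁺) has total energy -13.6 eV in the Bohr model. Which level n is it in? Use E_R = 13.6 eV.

3

E_n = −E_R Z²/n² ⇒ n² = E_R Z²/(−E_n) = 13.6 × 3² / 13.6 ≈ 9.00
n = 3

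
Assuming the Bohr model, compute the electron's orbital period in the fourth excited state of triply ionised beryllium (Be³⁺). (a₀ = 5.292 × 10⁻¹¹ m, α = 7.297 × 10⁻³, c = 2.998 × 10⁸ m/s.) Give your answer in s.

r = n²a₀/Z = 5²·5.292 × 10⁻¹¹/4 = 3.308 × 10⁻¹⁰ m
v = Zαc/n = 4·0.007297·2.998 × 10⁸/5 = 1.750 × 10⁶ m/s
T = 2πr/v = 1.187 × 10⁻¹⁵ s

1.187 × 10⁻¹⁵ s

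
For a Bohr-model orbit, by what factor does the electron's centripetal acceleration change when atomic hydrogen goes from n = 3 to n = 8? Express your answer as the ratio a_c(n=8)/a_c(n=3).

a_c ∝ Z^3 · n^-4; with Z fixed, a_c ∝ n^-4.
a_c(n=8)/a_c(n=3) = (8/3)^-4 = 81/4096

81/4096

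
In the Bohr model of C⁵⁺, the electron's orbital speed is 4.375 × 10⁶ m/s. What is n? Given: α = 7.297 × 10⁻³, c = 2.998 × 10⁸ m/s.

3

v_n = Zαc/n ⇒ n = Zαc/v = 6 × 0.007297 × 2.998 × 10⁸ / 4.375 × 10⁶ ≈ 3.00
n = 3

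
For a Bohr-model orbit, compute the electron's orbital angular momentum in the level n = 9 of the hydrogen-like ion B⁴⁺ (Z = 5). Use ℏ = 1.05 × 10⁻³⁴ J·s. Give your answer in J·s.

L_n = nℏ = 9 × 1.05 × 10⁻³⁴ = 9.45 × 10⁻³⁴ J·s

9.45 × 10⁻³⁴ J·s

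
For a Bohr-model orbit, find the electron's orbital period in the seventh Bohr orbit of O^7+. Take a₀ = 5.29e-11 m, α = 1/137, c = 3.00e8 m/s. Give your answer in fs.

0.813 fs

r = n²a₀/Z = 7²·5.29e-11/8 = 3.24e-10 m
v = Zαc/n = 8·0.00730·3.00e8/7 = 2.50e6 m/s
T = 2πr/v = 8.13e-16 s = 0.813 fs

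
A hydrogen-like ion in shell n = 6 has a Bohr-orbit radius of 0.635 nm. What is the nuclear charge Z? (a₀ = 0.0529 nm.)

3

r_n = n²a₀/Z ⇒ Z = n²a₀/r = 6² × 0.0529 / 0.635 ≈ 3.00
Z = 3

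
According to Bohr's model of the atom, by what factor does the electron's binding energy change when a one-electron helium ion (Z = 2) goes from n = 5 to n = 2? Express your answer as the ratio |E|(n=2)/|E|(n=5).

|E| ∝ Z^2 · n^-2; with Z fixed, |E| ∝ n^-2.
|E|(n=2)/|E|(n=5) = (2/5)^-2 = 25/4

25/4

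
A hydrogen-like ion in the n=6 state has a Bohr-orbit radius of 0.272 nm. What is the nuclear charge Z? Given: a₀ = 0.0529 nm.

r_n = n²a₀/Z ⇒ Z = n²a₀/r = 6² × 0.0529 / 0.272 ≈ 7.00
Z = 7

7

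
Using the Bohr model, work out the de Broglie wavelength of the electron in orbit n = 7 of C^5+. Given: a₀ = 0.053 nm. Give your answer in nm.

The Bohr quantisation condition is nλ = 2πr_n.
r_n = n²a₀/Z = 0.43 nm
λ = 2πr_n/n = 2π·0.43/7 = 0.39 nm

0.39 nm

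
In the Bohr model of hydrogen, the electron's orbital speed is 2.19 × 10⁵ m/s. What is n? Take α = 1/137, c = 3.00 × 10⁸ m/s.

v_n = Zαc/n ⇒ n = Zαc/v = 1 × 0.00730 × 3.00 × 10⁸ / 2.19 × 10⁵ ≈ 10.00
n = 10

10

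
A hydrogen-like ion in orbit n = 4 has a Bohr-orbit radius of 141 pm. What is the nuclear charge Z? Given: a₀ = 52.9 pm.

r_n = n²a₀/Z ⇒ Z = n²a₀/r = 4² × 52.9 / 141 ≈ 6.00
Z = 6

6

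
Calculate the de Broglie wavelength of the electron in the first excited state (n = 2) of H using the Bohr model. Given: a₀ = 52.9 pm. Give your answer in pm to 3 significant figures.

665 pm

The Bohr quantisation condition is nλ = 2πr_n.
r_n = n²a₀/Z = 212 pm
λ = 2πr_n/n = 2π·212/2 = 665 pm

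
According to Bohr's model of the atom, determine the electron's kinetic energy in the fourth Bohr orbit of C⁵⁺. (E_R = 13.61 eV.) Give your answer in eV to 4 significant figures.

30.62 eV

For a Coulomb orbit the virial theorem gives K = −E_n.
E_n = −E_R·Z²/n², so K = E_R·Z²/n² = 13.61 × 6²/4² = 30.62 eV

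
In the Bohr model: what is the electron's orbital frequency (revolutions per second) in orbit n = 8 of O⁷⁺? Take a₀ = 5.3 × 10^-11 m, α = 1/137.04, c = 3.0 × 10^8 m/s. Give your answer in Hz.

r = n²a₀/Z = 4.2 × 10^-10 m, v = Zαc/n = 2.2 × 10^6 m/s
f = v/(2πr) = 8.2 × 10^14 Hz

8.2 × 10^14 Hz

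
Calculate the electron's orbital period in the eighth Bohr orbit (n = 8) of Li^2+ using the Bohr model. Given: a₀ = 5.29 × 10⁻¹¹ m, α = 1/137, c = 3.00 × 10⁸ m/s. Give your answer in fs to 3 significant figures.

8.63 fs

r = n²a₀/Z = 8²·5.29 × 10⁻¹¹/3 = 1.13 × 10⁻⁹ m
v = Zαc/n = 3·0.00730·3.00 × 10⁸/8 = 8.21 × 10⁵ m/s
T = 2πr/v = 8.63 × 10⁻¹⁵ s = 8.63 fs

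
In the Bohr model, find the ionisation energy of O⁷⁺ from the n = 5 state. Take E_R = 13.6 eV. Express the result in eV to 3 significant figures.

34.8 eV

E_n = −E_R·Z²/n² = −13.6 × 8²/5² eV = -34.8 eV
Ionisation energy = −E_n = 34.8 eV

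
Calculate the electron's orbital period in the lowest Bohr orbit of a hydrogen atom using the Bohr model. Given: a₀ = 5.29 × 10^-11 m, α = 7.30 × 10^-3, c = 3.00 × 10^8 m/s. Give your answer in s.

r = n²a₀/Z = 1²·5.29 × 10^-11/1 = 5.29 × 10^-11 m
v = Zαc/n = 1·0.00730·3.00 × 10^8/1 = 2.19 × 10^6 m/s
T = 2πr/v = 1.52 × 10^-16 s

1.52 × 10^-16 s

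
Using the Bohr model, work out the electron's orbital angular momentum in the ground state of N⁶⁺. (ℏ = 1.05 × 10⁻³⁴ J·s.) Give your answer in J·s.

L_n = nℏ = 1 × 1.05 × 10⁻³⁴ = 1.05 × 10⁻³⁴ J·s

1.05 × 10⁻³⁴ J·s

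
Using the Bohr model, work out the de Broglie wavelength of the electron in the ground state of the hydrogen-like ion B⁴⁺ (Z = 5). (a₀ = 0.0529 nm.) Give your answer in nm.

0.0665 nm

The Bohr quantisation condition is nλ = 2πr_n.
r_n = n²a₀/Z = 0.0106 nm
λ = 2πr_n/n = 2π·0.0106/1 = 0.0665 nm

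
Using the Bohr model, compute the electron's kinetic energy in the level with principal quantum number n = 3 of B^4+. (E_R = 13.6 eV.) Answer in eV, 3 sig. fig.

37.8 eV

For a Coulomb orbit the virial theorem gives K = −E_n.
E_n = −E_R·Z²/n², so K = E_R·Z²/n² = 13.6 × 5²/3² = 37.8 eV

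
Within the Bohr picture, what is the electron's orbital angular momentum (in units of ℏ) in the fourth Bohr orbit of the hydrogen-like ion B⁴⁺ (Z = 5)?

4

L_n = nℏ, so L/ℏ = n = 4.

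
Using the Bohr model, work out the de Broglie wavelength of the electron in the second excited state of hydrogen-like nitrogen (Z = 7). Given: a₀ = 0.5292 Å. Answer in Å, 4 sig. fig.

The Bohr quantisation condition is nλ = 2πr_n.
r_n = n²a₀/Z = 0.6804 Å
λ = 2πr_n/n = 2π·0.6804/3 = 1.425 Å

1.425 Å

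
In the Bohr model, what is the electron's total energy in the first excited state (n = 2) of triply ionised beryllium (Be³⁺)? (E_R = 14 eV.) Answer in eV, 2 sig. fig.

-56 eV

E_n = −E_R·Z²/n² = −14 × 4²/2² = -56 eV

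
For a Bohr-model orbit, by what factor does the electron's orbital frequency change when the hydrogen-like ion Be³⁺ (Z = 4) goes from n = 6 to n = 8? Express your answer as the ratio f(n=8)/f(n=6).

27/64

f ∝ Z^2 · n^-3; with Z fixed, f ∝ n^-3.
f(n=8)/f(n=6) = (8/6)^-3 = 27/64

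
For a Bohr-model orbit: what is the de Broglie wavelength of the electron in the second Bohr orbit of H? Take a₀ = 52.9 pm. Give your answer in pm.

The Bohr quantisation condition is nλ = 2πr_n.
r_n = n²a₀/Z = 212 pm
λ = 2πr_n/n = 2π·212/2 = 665 pm

665 pm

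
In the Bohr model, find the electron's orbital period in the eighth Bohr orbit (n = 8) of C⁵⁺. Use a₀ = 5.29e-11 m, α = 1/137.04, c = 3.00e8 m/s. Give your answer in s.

r = n²a₀/Z = 8²·5.29e-11/6 = 5.64e-10 m
v = Zαc/n = 6·0.00730·3.00e8/8 = 1.64e6 m/s
T = 2πr/v = 2.16e-15 s

2.16e-15 s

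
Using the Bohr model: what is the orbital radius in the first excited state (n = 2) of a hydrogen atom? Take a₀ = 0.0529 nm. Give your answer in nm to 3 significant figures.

r_n = n²a₀/Z = 2² × 0.0529 / 1
    = 4 × 0.0529 / 1 = 0.212 nm

0.212 nm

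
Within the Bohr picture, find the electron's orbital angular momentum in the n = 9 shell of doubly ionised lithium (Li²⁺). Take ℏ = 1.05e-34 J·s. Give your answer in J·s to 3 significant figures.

L_n = nℏ = 9 × 1.05e-34 = 9.45e-34 J·s

9.45e-34 J·s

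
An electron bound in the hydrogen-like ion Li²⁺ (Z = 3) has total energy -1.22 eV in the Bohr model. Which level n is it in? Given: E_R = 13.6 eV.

E_n = −E_R Z²/n² ⇒ n² = E_R Z²/(−E_n) = 13.6 × 3² / 1.22 ≈ 100.33
n = 10

10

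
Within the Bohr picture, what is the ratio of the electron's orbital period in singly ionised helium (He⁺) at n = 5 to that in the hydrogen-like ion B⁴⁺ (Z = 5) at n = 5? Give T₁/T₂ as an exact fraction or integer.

25/4

T ∝ Z^-2 · n^3
T₁/T₂ = (2/5)^-2 · (5/5)^3 = 25/4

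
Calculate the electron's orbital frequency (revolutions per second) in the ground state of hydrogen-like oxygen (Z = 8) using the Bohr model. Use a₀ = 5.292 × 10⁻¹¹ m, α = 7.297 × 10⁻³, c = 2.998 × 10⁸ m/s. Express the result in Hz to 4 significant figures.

4.211 × 10¹⁷ Hz

r = n²a₀/Z = 6.615 × 10⁻¹² m, v = Zαc/n = 1.750 × 10⁷ m/s
f = v/(2πr) = 4.211 × 10¹⁷ Hz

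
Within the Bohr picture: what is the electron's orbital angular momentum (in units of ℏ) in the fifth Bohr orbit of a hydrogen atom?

L_n = nℏ, so L/ℏ = n = 5.

5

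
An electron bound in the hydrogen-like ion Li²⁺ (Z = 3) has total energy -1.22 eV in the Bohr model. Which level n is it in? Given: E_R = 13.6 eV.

E_n = −E_R Z²/n² ⇒ n² = E_R Z²/(−E_n) = 13.6 × 3² / 1.22 ≈ 100.33
n = 10

10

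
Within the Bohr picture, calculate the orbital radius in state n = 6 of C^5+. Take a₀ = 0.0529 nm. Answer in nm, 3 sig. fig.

r_n = n²a₀/Z = 6² × 0.0529 / 6
    = 36 × 0.0529 / 6 = 0.317 nm

0.317 nm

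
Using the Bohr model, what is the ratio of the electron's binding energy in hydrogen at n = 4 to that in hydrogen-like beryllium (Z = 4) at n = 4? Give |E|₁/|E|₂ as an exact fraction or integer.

1/16

|E| ∝ Z^2 · n^-2
|E|₁/|E|₂ = (1/4)^2 · (4/4)^-2 = 1/16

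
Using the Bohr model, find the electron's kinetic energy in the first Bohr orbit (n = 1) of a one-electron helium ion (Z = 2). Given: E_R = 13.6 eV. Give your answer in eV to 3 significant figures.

54.4 eV

For a Coulomb orbit the virial theorem gives K = −E_n.
E_n = −E_R·Z²/n², so K = E_R·Z²/n² = 13.6 × 2²/1² = 54.4 eV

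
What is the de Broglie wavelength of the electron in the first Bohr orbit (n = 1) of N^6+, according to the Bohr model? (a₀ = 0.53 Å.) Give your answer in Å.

0.48 Å

The Bohr quantisation condition is nλ = 2πr_n.
r_n = n²a₀/Z = 0.076 Å
λ = 2πr_n/n = 2π·0.076/1 = 0.48 Å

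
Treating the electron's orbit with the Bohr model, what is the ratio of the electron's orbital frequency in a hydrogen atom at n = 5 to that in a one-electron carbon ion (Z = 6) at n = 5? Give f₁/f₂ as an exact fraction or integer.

f ∝ Z^2 · n^-3
f₁/f₂ = (1/6)^2 · (5/5)^-3 = 1/36

1/36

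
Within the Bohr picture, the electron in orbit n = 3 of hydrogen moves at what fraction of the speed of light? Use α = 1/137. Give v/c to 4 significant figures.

v_n = Zαc/n, so v/c = Zα/n = 1 × 0.007299 / 3 = 0.002433

0.002433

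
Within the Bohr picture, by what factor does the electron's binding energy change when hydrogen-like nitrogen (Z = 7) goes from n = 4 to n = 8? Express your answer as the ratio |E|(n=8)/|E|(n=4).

|E| ∝ Z^2 · n^-2; with Z fixed, |E| ∝ n^-2.
|E|(n=8)/|E|(n=4) = (8/4)^-2 = 1/4

1/4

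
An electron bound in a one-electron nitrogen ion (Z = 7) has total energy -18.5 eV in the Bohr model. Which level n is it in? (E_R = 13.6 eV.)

E_n = −E_R Z²/n² ⇒ n² = E_R Z²/(−E_n) = 13.6 × 7² / 18.5 ≈ 36.02
n = 6

6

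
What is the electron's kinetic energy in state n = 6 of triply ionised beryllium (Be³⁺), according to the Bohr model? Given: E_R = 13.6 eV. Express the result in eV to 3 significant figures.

For a Coulomb orbit the virial theorem gives K = −E_n.
E_n = −E_R·Z²/n², so K = E_R·Z²/n² = 13.6 × 4²/6² = 6.04 eV

6.04 eV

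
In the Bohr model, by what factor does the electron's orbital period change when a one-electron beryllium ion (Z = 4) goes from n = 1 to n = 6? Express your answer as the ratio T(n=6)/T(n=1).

216

T ∝ Z^-2 · n^3; with Z fixed, T ∝ n^3.
T(n=6)/T(n=1) = (6/1)^3 = 216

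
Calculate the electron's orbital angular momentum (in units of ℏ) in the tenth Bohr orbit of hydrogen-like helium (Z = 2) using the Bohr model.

10

L_n = nℏ, so L/ℏ = n = 10.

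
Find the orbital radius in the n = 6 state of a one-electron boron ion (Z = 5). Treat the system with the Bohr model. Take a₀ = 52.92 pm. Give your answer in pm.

381.0 pm

r_n = n²a₀/Z = 6² × 52.92 / 5
    = 36 × 52.92 / 5 = 381.0 pm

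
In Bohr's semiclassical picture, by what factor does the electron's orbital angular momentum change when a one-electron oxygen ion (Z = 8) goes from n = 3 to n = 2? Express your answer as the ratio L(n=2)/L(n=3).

2/3

L = nℏ depends only on n, so L ∝ n.
L(n=2)/L(n=3) = (2/3)^1 = 2/3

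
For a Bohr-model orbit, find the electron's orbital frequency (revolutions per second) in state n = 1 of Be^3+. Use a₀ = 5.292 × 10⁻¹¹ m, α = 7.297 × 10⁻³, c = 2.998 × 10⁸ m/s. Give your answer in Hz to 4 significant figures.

r = n²a₀/Z = 1.323 × 10⁻¹¹ m, v = Zαc/n = 8.751 × 10⁶ m/s
f = v/(2πr) = 1.053 × 10¹⁷ Hz

1.053 × 10¹⁷ Hz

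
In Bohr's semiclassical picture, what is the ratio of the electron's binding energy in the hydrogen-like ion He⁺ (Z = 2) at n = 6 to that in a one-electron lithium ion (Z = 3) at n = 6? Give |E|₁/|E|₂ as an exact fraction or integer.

4/9

|E| ∝ Z^2 · n^-2
|E|₁/|E|₂ = (2/3)^2 · (6/6)^-2 = 4/9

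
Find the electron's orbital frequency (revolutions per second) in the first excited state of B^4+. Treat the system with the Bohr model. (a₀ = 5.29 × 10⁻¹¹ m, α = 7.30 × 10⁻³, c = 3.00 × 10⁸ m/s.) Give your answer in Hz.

r = n²a₀/Z = 4.23 × 10⁻¹¹ m, v = Zαc/n = 5.47 × 10⁶ m/s
f = v/(2πr) = 2.06 × 10¹⁶ Hz

2.06 × 10¹⁶ Hz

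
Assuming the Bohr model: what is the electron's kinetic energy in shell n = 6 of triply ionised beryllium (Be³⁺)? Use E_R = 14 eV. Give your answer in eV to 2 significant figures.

For a Coulomb orbit the virial theorem gives K = −E_n.
E_n = −E_R·Z²/n², so K = E_R·Z²/n² = 14 × 4²/6² = 6.2 eV

6.2 eV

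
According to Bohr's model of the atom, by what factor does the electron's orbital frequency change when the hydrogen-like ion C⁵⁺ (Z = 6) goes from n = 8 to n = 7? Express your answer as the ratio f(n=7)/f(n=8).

512/343

f ∝ Z^2 · n^-3; with Z fixed, f ∝ n^-3.
f(n=7)/f(n=8) = (7/8)^-3 = 512/343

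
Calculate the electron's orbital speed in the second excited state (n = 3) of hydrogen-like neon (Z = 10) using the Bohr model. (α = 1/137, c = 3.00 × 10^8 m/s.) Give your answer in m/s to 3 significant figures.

7.30 × 10^6 m/s

v_n = Zαc/n = 10 × 0.00730 × 3.00 × 10^8 / 3
    = 7.30 × 10^6 m/s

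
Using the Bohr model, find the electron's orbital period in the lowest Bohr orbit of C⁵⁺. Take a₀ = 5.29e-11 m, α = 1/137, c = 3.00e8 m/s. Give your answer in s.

r = n²a₀/Z = 1²·5.29e-11/6 = 8.82e-12 m
v = Zαc/n = 6·0.00730·3.00e8/1 = 1.31e7 m/s
T = 2πr/v = 4.22e-18 s

4.22e-18 s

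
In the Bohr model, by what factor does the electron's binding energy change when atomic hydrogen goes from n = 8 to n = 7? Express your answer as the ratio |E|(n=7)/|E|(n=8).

64/49

|E| ∝ Z^2 · n^-2; with Z fixed, |E| ∝ n^-2.
|E|(n=7)/|E|(n=8) = (7/8)^-2 = 64/49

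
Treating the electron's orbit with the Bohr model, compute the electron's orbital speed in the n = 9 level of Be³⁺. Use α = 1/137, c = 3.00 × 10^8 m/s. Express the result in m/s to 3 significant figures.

v_n = Zαc/n = 4 × 0.00730 × 3.00 × 10^8 / 9
    = 9.73 × 10^5 m/s

9.73 × 10^5 m/s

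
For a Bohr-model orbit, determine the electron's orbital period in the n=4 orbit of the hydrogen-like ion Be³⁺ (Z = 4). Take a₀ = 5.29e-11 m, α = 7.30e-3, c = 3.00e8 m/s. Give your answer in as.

607 as

r = n²a₀/Z = 4²·5.29e-11/4 = 2.12e-10 m
v = Zαc/n = 4·0.00730·3.00e8/4 = 2.19e6 m/s
T = 2πr/v = 6.07e-16 s = 607 as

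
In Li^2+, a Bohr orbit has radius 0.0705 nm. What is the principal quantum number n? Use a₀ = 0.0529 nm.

2

r_n = n²a₀/Z ⇒ n² = rZ/a₀ = 0.0705 × 3 / 0.0529 ≈ 4.00
n = 2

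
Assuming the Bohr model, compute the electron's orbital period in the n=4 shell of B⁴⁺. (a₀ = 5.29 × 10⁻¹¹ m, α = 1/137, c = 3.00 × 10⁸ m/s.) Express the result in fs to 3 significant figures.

0.389 fs

r = n²a₀/Z = 4²·5.29 × 10⁻¹¹/5 = 1.69 × 10⁻¹⁰ m
v = Zαc/n = 5·0.00730·3.00 × 10⁸/4 = 2.74 × 10⁶ m/s
T = 2πr/v = 3.89 × 10⁻¹⁶ s = 0.389 fs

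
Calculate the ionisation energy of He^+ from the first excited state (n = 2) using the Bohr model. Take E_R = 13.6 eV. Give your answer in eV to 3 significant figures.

13.6 eV

E_n = −E_R·Z²/n² = −13.6 × 2²/2² eV = -13.6 eV
Ionisation energy = −E_n = 13.6 eV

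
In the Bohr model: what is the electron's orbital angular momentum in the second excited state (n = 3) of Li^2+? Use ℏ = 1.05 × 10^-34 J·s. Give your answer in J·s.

L_n = nℏ = 3 × 1.05 × 10^-34 = 3.15 × 10^-34 J·s

3.15 × 10^-34 J·s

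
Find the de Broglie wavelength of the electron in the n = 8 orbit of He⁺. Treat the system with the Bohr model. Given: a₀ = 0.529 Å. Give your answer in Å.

13.3 Å

The Bohr quantisation condition is nλ = 2πr_n.
r_n = n²a₀/Z = 16.9 Å
λ = 2πr_n/n = 2π·16.9/8 = 13.3 Å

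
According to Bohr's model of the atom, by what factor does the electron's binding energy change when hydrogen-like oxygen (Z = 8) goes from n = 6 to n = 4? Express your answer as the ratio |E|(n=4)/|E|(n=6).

9/4

|E| ∝ Z^2 · n^-2; with Z fixed, |E| ∝ n^-2.
|E|(n=4)/|E|(n=6) = (4/6)^-2 = 9/4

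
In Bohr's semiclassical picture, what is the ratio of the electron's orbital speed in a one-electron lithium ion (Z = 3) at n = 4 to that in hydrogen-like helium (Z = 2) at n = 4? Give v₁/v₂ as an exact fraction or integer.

3/2

v ∝ Z^1 · n^-1
v₁/v₂ = (3/2)^1 · (4/4)^-1 = 3/2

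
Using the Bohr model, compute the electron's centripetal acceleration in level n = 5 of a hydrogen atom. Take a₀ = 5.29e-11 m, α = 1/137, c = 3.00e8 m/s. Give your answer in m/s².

1.45e20 m/s²

r = n²a₀/Z = 1.32e-9 m, v = Zαc/n = 4.38e5 m/s
a = v²/r = (4.38e5)² / 1.32e-9 = 1.45e20 m/s²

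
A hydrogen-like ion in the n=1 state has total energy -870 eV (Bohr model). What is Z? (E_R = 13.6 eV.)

E_n = −E_R Z²/n² ⇒ Z² = −E_n n²/E_R = 870 × 1² / 13.6 ≈ 63.97
Z = 8

8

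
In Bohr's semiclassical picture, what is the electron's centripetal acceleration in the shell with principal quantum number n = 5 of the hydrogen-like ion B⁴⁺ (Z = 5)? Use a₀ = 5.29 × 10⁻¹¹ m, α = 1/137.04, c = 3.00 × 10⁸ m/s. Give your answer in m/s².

r = n²a₀/Z = 2.64 × 10⁻¹⁰ m, v = Zαc/n = 2.19 × 10⁶ m/s
a = v²/r = (2.19 × 10⁶)² / 2.64 × 10⁻¹⁰ = 1.81 × 10²² m/s²

1.81 × 10²² m/s²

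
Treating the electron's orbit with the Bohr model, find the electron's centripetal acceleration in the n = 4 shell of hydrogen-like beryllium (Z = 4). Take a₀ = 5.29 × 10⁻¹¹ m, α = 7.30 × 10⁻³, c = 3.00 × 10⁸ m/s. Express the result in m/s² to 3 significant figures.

2.27 × 10²² m/s²

r = n²a₀/Z = 2.12 × 10⁻¹⁰ m, v = Zαc/n = 2.19 × 10⁶ m/s
a = v²/r = (2.19 × 10⁶)² / 2.12 × 10⁻¹⁰ = 2.27 × 10²² m/s²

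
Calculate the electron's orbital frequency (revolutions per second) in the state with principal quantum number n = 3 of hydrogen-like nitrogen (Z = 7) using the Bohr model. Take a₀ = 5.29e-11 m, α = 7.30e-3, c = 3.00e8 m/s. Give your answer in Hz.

1.20e16 Hz

r = n²a₀/Z = 6.80e-11 m, v = Zαc/n = 5.11e6 m/s
f = v/(2πr) = 1.20e16 Hz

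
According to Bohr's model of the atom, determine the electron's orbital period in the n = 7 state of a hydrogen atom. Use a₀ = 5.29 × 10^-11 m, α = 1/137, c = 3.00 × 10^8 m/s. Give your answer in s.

5.21 × 10^-14 s

r = n²a₀/Z = 7²·5.29 × 10^-11/1 = 2.59 × 10^-9 m
v = Zαc/n = 1·0.00730·3.00 × 10^8/7 = 3.13 × 10^5 m/s
T = 2πr/v = 5.21 × 10^-14 s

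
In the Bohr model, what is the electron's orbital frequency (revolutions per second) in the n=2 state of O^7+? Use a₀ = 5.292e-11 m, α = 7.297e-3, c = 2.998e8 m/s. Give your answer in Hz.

5.263e16 Hz

r = n²a₀/Z = 2.646e-11 m, v = Zαc/n = 8.751e6 m/s
f = v/(2πr) = 5.263e16 Hz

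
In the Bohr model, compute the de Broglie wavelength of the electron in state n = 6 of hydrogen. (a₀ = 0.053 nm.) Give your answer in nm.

2.0 nm

The Bohr quantisation condition is nλ = 2πr_n.
r_n = n²a₀/Z = 1.9 nm
λ = 2πr_n/n = 2π·1.9/6 = 2.0 nm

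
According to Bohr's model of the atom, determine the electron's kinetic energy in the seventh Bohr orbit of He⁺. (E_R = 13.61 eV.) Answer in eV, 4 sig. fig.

For a Coulomb orbit the virial theorem gives K = −E_n.
E_n = −E_R·Z²/n², so K = E_R·Z²/n² = 13.61 × 2²/7² = 1.111 eV

1.111 eV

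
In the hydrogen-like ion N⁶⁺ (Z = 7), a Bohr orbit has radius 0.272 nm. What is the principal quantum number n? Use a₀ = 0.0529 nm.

6

r_n = n²a₀/Z ⇒ n² = rZ/a₀ = 0.272 × 7 / 0.0529 ≈ 35.99
n = 6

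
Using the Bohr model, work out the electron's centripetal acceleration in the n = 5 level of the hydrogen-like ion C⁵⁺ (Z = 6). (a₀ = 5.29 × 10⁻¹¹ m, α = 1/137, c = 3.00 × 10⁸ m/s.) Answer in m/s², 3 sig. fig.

r = n²a₀/Z = 2.20 × 10⁻¹⁰ m, v = Zαc/n = 2.63 × 10⁶ m/s
a = v²/r = (2.63 × 10⁶)² / 2.20 × 10⁻¹⁰ = 3.13 × 10²² m/s²

3.13 × 10²² m/s²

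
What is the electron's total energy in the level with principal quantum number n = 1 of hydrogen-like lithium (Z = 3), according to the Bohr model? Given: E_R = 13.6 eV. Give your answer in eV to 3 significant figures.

-122 eV

E_n = −E_R·Z²/n² = −13.6 × 3²/1² = -122 eV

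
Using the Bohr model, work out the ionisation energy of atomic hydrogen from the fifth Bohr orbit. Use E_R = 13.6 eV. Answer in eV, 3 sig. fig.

0.544 eV

E_n = −E_R·Z²/n² = −13.6 × 1²/5² eV = -0.544 eV
Ionisation energy = −E_n = 0.544 eV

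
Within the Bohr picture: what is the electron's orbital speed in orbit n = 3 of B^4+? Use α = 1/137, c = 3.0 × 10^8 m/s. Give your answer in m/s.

3.6 × 10^6 m/s

v_n = Zαc/n = 5 × 0.0073 × 3.0 × 10^8 / 3
    = 3.6 × 10^6 m/s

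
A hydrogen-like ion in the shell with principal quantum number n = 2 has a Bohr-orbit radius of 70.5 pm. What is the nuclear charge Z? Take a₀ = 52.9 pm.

3

r_n = n²a₀/Z ⇒ Z = n²a₀/r = 2² × 52.9 / 70.5 ≈ 3.00
Z = 3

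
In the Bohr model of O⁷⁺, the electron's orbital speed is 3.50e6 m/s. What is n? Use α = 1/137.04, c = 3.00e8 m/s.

5

v_n = Zαc/n ⇒ n = Zαc/v = 8 × 0.00730 × 3.00e8 / 3.50e6 ≈ 5.00
n = 5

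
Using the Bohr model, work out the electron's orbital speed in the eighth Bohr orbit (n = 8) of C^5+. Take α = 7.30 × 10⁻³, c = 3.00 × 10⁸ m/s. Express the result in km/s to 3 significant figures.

1640 km/s

v_n = Zαc/n = 6 × 0.00730 × 3.00 × 10⁸ / 8
    = 1640 km/s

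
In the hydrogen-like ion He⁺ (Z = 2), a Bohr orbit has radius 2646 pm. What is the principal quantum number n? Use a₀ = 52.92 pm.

10

r_n = n²a₀/Z ⇒ n² = rZ/a₀ = 2646 × 2 / 52.92 ≈ 100.00
n = 10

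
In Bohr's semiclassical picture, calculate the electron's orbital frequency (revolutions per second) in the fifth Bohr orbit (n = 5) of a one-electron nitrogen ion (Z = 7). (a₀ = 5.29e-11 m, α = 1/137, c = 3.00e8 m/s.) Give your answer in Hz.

r = n²a₀/Z = 1.89e-10 m, v = Zαc/n = 3.07e6 m/s
f = v/(2πr) = 2.58e15 Hz

2.58e15 Hz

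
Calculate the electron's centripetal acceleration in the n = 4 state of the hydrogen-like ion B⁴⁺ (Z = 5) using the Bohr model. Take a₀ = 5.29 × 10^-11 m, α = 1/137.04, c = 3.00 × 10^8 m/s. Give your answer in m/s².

r = n²a₀/Z = 1.69 × 10^-10 m, v = Zαc/n = 2.74 × 10^6 m/s
a = v²/r = (2.74 × 10^6)² / 1.69 × 10^-10 = 4.42 × 10^22 m/s²

4.42 × 10^22 m/s²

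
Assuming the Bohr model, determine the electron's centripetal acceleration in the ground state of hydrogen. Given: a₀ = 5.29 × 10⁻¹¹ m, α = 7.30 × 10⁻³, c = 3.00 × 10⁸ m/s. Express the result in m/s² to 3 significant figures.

r = n²a₀/Z = 5.29 × 10⁻¹¹ m, v = Zαc/n = 2.19 × 10⁶ m/s
a = v²/r = (2.19 × 10⁶)² / 5.29 × 10⁻¹¹ = 9.07 × 10²² m/s²

9.07 × 10²² m/s²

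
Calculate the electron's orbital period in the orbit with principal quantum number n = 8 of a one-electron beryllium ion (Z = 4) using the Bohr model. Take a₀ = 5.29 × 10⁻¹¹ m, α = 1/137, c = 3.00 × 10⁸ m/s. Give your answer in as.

r = n²a₀/Z = 8²·5.29 × 10⁻¹¹/4 = 8.46 × 10⁻¹⁰ m
v = Zαc/n = 4·0.00730·3.00 × 10⁸/8 = 1.09 × 10⁶ m/s
T = 2πr/v = 4.86 × 10⁻¹⁵ s = 4860 as

4860 as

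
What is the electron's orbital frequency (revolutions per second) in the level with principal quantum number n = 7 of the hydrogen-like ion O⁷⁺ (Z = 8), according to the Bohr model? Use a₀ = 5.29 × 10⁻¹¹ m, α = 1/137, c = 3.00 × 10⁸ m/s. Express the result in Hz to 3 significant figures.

r = n²a₀/Z = 3.24 × 10⁻¹⁰ m, v = Zαc/n = 2.50 × 10⁶ m/s
f = v/(2πr) = 1.23 × 10¹⁵ Hz

1.23 × 10¹⁵ Hz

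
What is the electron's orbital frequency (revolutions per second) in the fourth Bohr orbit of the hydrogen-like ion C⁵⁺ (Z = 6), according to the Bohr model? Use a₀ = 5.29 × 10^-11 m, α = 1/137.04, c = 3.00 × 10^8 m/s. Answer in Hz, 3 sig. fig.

r = n²a₀/Z = 1.41 × 10^-10 m, v = Zαc/n = 3.28 × 10^6 m/s
f = v/(2πr) = 3.70 × 10^15 Hz

3.70 × 10^15 Hz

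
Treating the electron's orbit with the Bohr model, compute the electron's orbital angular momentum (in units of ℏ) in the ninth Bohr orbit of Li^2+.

9

L_n = nℏ, so L/ℏ = n = 9.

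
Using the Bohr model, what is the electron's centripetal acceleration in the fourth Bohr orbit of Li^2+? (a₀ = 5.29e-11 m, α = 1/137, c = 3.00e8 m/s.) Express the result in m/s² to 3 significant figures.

9.56e21 m/s²

r = n²a₀/Z = 2.82e-10 m, v = Zαc/n = 1.64e6 m/s
a = v²/r = (1.64e6)² / 2.82e-10 = 9.56e21 m/s²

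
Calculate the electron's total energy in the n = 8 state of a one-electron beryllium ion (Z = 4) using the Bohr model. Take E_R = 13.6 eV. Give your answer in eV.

E_n = −E_R·Z²/n² = −13.6 × 4²/8² = -3.40 eV

-3.40 eV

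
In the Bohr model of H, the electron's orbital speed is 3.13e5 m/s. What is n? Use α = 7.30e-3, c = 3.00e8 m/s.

7

v_n = Zαc/n ⇒ n = Zαc/v = 1 × 0.00730 × 3.00e8 / 3.13e5 ≈ 7.00
n = 7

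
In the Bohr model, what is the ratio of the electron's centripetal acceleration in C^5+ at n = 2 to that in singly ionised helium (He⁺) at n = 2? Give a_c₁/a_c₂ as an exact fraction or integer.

a_c ∝ Z^3 · n^-4
a_c₁/a_c₂ = (6/2)^3 · (2/2)^-4 = 27

27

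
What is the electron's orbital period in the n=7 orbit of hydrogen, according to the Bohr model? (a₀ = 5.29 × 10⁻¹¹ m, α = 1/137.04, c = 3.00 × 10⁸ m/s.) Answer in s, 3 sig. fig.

r = n²a₀/Z = 7²·5.29 × 10⁻¹¹/1 = 2.59 × 10⁻⁹ m
v = Zαc/n = 1·0.00730·3.00 × 10⁸/7 = 3.13 × 10⁵ m/s
T = 2πr/v = 5.21 × 10⁻¹⁴ s

5.21 × 10⁻¹⁴ s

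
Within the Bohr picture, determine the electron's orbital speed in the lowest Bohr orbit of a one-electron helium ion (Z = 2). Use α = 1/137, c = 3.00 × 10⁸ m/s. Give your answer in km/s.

v_n = Zαc/n = 2 × 0.00730 × 3.00 × 10⁸ / 1
    = 4380 km/s

4380 km/s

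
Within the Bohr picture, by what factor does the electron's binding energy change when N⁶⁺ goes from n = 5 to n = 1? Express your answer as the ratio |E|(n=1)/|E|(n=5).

|E| ∝ Z^2 · n^-2; with Z fixed, |E| ∝ n^-2.
|E|(n=1)/|E|(n=5) = (1/5)^-2 = 25

25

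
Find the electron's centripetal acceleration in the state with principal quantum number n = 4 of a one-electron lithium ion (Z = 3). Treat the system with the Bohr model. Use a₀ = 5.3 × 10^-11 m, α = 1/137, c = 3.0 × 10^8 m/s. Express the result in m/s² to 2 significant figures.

r = n²a₀/Z = 2.8 × 10^-10 m, v = Zαc/n = 1.6 × 10^6 m/s
a = v²/r = (1.6 × 10^6)² / 2.8 × 10^-10 = 9.5 × 10^21 m/s²

9.5 × 10^21 m/s²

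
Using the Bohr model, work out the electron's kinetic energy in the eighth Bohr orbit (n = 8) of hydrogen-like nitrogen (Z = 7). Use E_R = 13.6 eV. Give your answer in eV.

10.4 eV

For a Coulomb orbit the virial theorem gives K = −E_n.
E_n = −E_R·Z²/n², so K = E_R·Z²/n² = 13.6 × 7²/8² = 10.4 eV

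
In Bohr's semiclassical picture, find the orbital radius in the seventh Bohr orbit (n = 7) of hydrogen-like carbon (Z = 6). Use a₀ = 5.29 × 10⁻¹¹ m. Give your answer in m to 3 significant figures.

4.32 × 10⁻¹⁰ m

r_n = n²a₀/Z = 7² × 5.29 × 10⁻¹¹ / 6
    = 49 × 5.29 × 10⁻¹¹ / 6 = 4.32 × 10⁻¹⁰ m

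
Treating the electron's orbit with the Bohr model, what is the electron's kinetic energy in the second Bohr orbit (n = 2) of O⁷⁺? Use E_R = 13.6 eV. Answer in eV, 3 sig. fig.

218 eV

For a Coulomb orbit the virial theorem gives K = −E_n.
E_n = −E_R·Z²/n², so K = E_R·Z²/n² = 13.6 × 8²/2² = 218 eV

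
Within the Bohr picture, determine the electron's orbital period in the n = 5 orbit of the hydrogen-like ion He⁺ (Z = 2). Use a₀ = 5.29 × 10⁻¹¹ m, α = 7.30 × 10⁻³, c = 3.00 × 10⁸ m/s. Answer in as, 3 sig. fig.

4740 as

r = n²a₀/Z = 5²·5.29 × 10⁻¹¹/2 = 6.61 × 10⁻¹⁰ m
v = Zαc/n = 2·0.00730·3.00 × 10⁸/5 = 8.76 × 10⁵ m/s
T = 2πr/v = 4.74 × 10⁻¹⁵ s = 4740 as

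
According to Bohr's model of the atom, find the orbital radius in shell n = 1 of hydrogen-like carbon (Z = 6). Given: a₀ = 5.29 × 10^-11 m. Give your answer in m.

r_n = n²a₀/Z = 1² × 5.29 × 10^-11 / 6
    = 1 × 5.29 × 10^-11 / 6 = 8.82 × 10^-12 m

8.82 × 10^-12 m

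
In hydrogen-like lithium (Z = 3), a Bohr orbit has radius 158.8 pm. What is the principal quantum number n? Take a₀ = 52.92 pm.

3

r_n = n²a₀/Z ⇒ n² = rZ/a₀ = 158.8 × 3 / 52.92 ≈ 9.00
n = 3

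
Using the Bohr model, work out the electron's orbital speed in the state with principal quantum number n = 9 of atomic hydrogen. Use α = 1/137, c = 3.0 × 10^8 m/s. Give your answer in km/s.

240 km/s

v_n = Zαc/n = 1 × 0.0073 × 3.0 × 10^8 / 9
    = 240 km/s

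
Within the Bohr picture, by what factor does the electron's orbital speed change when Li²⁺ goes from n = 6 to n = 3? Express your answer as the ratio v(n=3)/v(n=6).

v ∝ Z^1 · n^-1; with Z fixed, v ∝ n^-1.
v(n=3)/v(n=6) = (3/6)^-1 = 2

2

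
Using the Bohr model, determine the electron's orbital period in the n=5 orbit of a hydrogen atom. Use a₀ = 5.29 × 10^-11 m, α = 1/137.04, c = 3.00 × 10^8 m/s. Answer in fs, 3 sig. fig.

r = n²a₀/Z = 5²·5.29 × 10^-11/1 = 1.32 × 10^-9 m
v = Zαc/n = 1·0.00730·3.00 × 10^8/5 = 4.38 × 10^5 m/s
T = 2πr/v = 1.90 × 10^-14 s = 19.0 fs

19.0 fs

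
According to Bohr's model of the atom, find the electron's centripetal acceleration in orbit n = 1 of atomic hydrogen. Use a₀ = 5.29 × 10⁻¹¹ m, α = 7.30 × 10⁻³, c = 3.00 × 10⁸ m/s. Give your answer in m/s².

r = n²a₀/Z = 5.29 × 10⁻¹¹ m, v = Zαc/n = 2.19 × 10⁶ m/s
a = v²/r = (2.19 × 10⁶)² / 5.29 × 10⁻¹¹ = 9.07 × 10²² m/s²

9.07 × 10²² m/s²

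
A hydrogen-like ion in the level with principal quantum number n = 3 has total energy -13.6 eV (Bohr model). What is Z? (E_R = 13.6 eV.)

3

E_n = −E_R Z²/n² ⇒ Z² = −E_n n²/E_R = 13.6 × 3² / 13.6 ≈ 9.00
Z = 3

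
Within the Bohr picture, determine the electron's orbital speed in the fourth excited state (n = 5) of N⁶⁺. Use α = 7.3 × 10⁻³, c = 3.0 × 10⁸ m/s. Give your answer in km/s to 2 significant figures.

3100 km/s

v_n = Zαc/n = 7 × 0.0073 × 3.0 × 10⁸ / 5
    = 3100 km/s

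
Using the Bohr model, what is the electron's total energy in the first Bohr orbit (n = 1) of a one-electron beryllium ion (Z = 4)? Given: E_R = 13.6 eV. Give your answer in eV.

E_n = −E_R·Z²/n² = −13.6 × 4²/1² = -218 eV

-218 eV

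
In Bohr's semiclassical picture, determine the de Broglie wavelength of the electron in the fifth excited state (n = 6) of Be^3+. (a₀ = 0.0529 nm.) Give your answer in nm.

0.499 nm

The Bohr quantisation condition is nλ = 2πr_n.
r_n = n²a₀/Z = 0.476 nm
λ = 2πr_n/n = 2π·0.476/6 = 0.499 nm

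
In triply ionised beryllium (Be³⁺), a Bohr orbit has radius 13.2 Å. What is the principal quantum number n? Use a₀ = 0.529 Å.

r_n = n²a₀/Z ⇒ n² = rZ/a₀ = 13.2 × 4 / 0.529 ≈ 99.81
n = 10

10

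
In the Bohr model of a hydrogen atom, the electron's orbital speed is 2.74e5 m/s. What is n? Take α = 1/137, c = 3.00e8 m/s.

v_n = Zαc/n ⇒ n = Zαc/v = 1 × 0.00730 × 3.00e8 / 2.74e5 ≈ 7.99
n = 8

8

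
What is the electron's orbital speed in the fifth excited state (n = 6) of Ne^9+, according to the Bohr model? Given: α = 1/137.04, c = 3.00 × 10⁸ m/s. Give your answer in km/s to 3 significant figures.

3650 km/s

v_n = Zαc/n = 10 × 0.00730 × 3.00 × 10⁸ / 6
    = 3650 km/s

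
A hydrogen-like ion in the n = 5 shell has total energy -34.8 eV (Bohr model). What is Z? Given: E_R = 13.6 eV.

E_n = −E_R Z²/n² ⇒ Z² = −E_n n²/E_R = 34.8 × 5² / 13.6 ≈ 63.97
Z = 8

8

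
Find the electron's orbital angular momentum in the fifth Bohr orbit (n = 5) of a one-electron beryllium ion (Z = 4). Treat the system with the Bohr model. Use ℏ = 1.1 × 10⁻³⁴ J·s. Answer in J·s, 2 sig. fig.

5.5 × 10⁻³⁴ J·s

L_n = nℏ = 5 × 1.1 × 10⁻³⁴ = 5.5 × 10⁻³⁴ J·s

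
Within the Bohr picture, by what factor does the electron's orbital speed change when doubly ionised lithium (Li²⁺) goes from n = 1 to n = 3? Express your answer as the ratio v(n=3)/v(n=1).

1/3

v ∝ Z^1 · n^-1; with Z fixed, v ∝ n^-1.
v(n=3)/v(n=1) = (3/1)^-1 = 1/3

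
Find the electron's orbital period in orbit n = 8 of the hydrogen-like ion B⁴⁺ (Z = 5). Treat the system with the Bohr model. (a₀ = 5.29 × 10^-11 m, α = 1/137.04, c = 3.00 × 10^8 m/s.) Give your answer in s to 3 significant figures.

3.11 × 10^-15 s

r = n²a₀/Z = 8²·5.29 × 10^-11/5 = 6.77 × 10^-10 m
v = Zαc/n = 5·0.00730·3.00 × 10^8/8 = 1.37 × 10^6 m/s
T = 2πr/v = 3.11 × 10^-15 s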